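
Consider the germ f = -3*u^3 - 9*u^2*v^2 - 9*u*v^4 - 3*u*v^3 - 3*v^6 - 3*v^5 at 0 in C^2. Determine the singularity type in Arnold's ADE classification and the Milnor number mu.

The Hessian of f at 0 has rank 0. Corank 2; j^3 = -3*u^3 is a perfect cube, so E-series; the 4-jet and mu = 7 give E_7.

Type E_7, Milnor number mu = 7.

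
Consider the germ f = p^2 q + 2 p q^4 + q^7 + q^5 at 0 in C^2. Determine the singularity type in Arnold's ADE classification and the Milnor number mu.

Type D_{6}, Milnor number mu = 6.

The Hessian of f at 0 has rank 0. Corank 2; j^3 = p^2*q has shape L^2 M (L != M), so D-series; mu = 6 gives D_6.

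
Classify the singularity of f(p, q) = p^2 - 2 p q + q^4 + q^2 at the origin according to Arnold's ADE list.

A_3

The Hessian of f at 0 has rank 1. Corank 1: A-series; mu = 3 gives A_3.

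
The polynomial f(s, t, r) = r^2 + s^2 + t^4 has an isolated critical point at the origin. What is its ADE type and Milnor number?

Type A_3, Milnor number mu = 3.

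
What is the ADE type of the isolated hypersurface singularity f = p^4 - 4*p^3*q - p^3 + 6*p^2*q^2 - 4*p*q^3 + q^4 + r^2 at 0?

The Hessian of f at 0 has rank 1. Corank 2; j^3 = -p^3 is a perfect cube, so E-series; the 4-jet and mu = 6 give E_6.

E_6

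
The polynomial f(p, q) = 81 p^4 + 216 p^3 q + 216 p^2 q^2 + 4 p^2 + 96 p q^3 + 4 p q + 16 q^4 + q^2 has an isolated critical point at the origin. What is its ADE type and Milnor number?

The Hessian of f at 0 is [[8, 4], [4, 2]] with rank 1, so corank 1. A Groebner basis of the Jacobian ideal J(f) in C{p,q} is {q^3, p + q/2}; counting standard monomials gives mu = 3. Corank 1: A-series; mu = 3 gives A_3.

Type A_3, Milnor number mu = 3.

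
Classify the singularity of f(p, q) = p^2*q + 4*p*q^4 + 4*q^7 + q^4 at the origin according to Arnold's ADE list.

The Hessian of f at 0 has rank 0. Corank 2; j^3 = p^2*q has shape L^2 M (L != M), so D-series; mu = 5 gives D_5.

D5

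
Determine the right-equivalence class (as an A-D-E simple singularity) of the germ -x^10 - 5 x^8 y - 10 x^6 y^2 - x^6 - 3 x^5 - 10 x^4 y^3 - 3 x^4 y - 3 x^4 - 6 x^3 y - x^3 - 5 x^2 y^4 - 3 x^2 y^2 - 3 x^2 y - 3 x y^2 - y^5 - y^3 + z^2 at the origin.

E8

The Hessian of f at 0 has rank 1. Corank 2; j^3 = -(x + y)^3 is a perfect cube, so E-series; the 5-jet and mu = 8 give E_8.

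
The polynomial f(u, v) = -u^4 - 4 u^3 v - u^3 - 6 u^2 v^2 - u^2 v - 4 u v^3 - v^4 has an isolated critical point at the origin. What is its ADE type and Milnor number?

Type D_5, Milnor number mu = 5.

The Hessian of f at 0 has rank 0. Corank 2; j^3 = -u^2*(u + v) has shape L^2 M (L != M), so D-series; mu = 5 gives D_5.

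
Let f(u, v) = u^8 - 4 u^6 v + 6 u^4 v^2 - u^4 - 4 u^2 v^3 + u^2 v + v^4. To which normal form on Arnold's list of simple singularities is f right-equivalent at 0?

D_{5}

The Hessian of f at 0 is [[0, 0], [0, 0]] with rank 0, so corank 2. A Groebner basis of the Jacobian ideal J(f) in C{u,v} is {u^3, u^2/4 + v^3, u*v}; counting standard monomials gives mu = 5. Corank 2; j^3 = u^2*v has shape L^2 M (L != M), so D-series; mu = 5 gives D_5.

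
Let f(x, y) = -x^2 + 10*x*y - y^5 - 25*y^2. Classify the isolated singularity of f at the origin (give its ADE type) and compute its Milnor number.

The Hessian of f at 0 is [[-2, 10], [10, -50]] with rank 1, so corank 1. A Groebner basis of the Jacobian ideal J(f) in C{x,y} is {y^4, x - 5*y}; counting standard monomials gives mu = 4. Corank 1: A-series; mu = 4 gives A_4.

Type A4, Milnor number mu = 4.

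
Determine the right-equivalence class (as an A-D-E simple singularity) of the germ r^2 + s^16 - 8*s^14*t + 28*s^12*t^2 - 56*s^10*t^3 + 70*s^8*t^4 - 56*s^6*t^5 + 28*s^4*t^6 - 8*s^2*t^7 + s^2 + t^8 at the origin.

The Hessian of f at 0 has rank 2. Corank 1: A-series; mu = 7 gives A_7.

A7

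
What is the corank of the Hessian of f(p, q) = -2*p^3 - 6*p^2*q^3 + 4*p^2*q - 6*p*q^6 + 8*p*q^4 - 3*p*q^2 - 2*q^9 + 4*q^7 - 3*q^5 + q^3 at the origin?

2

Hessian at 0 has rank 0.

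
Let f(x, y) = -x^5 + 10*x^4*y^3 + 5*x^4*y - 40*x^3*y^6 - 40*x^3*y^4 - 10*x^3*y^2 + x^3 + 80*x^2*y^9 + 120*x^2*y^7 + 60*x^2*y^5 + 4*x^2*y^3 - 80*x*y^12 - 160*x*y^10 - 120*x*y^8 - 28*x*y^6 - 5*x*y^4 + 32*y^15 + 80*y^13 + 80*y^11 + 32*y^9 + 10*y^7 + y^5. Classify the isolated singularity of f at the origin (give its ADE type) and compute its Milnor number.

Type E_8, Milnor number mu = 8.

The Hessian of f at 0 is [[0, 0], [0, 0]] with rank 0, so corank 2. A Groebner basis of the Jacobian ideal J(f) in C{x,y} is {-x^2/4 + x*y^3, -x^2 + y^4, x^3, x^2*y}; counting standard monomials gives mu = 8. Corank 2; j^3 = x^3 is a perfect cube, so E-series; the 5-jet and mu = 8 give E_8.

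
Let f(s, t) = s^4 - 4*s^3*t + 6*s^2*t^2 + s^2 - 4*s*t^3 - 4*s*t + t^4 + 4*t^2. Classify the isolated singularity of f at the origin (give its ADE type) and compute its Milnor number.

Type A_3, Milnor number mu = 3.

The Hessian of f at 0 has rank 1. Corank 1: A-series; mu = 3 gives A_3.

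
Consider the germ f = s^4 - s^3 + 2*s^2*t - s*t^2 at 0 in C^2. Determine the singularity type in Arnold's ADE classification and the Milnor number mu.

Type D_{5}, Milnor number mu = 5.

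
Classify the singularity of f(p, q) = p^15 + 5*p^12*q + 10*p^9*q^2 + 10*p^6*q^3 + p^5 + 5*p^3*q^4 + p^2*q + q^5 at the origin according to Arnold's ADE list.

The Hessian of f at 0 is [[0, 0], [0, 0]] with rank 0, so corank 2. A Groebner basis of the Jacobian ideal J(f) in C{p,q} is {p^2/5 + q^4, p^3, p*q}; counting standard monomials gives mu = 6. Corank 2; j^3 = p^2*q has shape L^2 M (L != M), so D-series; mu = 6 gives D_6.

D_{6}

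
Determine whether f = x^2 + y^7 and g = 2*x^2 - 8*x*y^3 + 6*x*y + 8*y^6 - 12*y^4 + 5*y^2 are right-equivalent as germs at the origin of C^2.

The Hessian of f at 0 is [[2, 0], [0, 0]] with rank 1, so corank 1. A Groebner basis of the Jacobian ideal J(f) in C{x,y} is {y^6, x}; counting standard monomials gives mu = 6. Corank 1: A-series; mu = 6 gives A_6. The Hessian of g at 0 is [[4, 6], [6, 10]] with rank 2, so corank 0. A Groebner basis of the Jacobian ideal J(g) in C{x,y} is {x, y}; counting standard monomials gives mu = 1. Corank 0: nondegenerate Morse point, so A_1. f is A_6 but g is A_1, hence not right-equivalent.

No.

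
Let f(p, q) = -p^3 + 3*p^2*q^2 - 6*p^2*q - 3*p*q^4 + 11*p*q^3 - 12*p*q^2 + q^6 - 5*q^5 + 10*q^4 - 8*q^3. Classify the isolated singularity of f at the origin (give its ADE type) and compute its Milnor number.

The Hessian of f at 0 has rank 0. Corank 2; j^3 = -(p + 2*q)^3 is a perfect cube, so E-series; the 4-jet and mu = 7 give E_7.

Type E_{7}, Milnor number mu = 7.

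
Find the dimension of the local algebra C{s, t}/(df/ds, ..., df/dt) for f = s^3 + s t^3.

The Hessian of f at 0 has rank 0. Corank 2; j^3 = s^3 is a perfect cube, so E-series; the 4-jet and mu = 7 give E_7.

7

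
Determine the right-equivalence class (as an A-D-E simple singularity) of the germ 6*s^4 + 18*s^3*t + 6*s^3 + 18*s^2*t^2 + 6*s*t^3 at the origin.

E7

The Hessian of f at 0 is [[0, 0], [0, 0]] with rank 0, so corank 2. A Groebner basis of the Jacobian ideal J(f) in C{s,t} is {3*s^2 + t^4 + t^3, s^3, s^2*t - s^2 - t^3/3, 2*s^2 + s*t^2 + 2*t^3/3}; counting standard monomials gives mu = 7. Corank 2; j^3 = 6*s^3 is a perfect cube, so E-series; the 4-jet and mu = 7 give E_7.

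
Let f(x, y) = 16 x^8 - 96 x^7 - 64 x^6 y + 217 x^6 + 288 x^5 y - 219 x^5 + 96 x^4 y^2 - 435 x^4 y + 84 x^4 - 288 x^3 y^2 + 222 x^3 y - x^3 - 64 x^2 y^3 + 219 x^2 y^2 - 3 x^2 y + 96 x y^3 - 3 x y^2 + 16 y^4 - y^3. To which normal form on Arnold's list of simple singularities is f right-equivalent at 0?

E6

The Hessian of f at 0 is [[0, 0], [0, 0]] with rank 0, so corank 2. A Groebner basis of the Jacobian ideal J(f) in C{x,y} is {x^3 + 3*x^2 + 6*x*y + 3*y^2, x^2*y - 7*x^2/2 - 7*x*y - 7*y^2/2, 4*x^2 + x*y^2 + 8*x*y + 4*y^2, -9*x^2/2 - 9*x*y + y^3 - 9*y^2/2}; counting standard monomials gives mu = 6. Corank 2; j^3 = -(x + y)^3 is a perfect cube, so E-series; the 4-jet and mu = 6 give E_6.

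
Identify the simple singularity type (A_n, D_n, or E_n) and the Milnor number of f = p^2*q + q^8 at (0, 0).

The Hessian of f at 0 is [[0, 0], [0, 0]] with rank 0, so corank 2. A Groebner basis of the Jacobian ideal J(f) in C{p,q} is {p^2/8 + q^7, p^3, p*q}; counting standard monomials gives mu = 9. Corank 2; j^3 = p^2*q has shape L^2 M (L != M), so D-series; mu = 9 gives D_9.

Type D_{9}, Milnor number mu = 9.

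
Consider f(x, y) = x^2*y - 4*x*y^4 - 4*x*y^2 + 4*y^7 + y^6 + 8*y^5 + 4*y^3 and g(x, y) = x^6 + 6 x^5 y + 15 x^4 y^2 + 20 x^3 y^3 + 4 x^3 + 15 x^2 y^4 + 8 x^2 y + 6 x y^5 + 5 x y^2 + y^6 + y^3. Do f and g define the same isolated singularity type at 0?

The Hessian of f at 0 has rank 0. Corank 2; j^3 = y*(x - 2*y)^2 has shape L^2 M (L != M), so D-series; mu = 7 gives D_7. The Hessian of g at 0 has rank 0. Corank 2; j^3 = (x + y)*(2*x + y)^2 has shape L^2 M (L != M), so D-series; mu = 7 gives D_7. Both have type D_7, hence right-equivalent.

Yes.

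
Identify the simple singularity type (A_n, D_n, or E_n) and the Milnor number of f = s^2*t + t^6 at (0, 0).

Type D_7, Milnor number mu = 7.

The Hessian of f at 0 has rank 0. Corank 2; j^3 = s^2*t has shape L^2 M (L != M), so D-series; mu = 7 gives D_7.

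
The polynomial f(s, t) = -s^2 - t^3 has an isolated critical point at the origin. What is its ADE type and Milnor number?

Type A_{2}, Milnor number mu = 2.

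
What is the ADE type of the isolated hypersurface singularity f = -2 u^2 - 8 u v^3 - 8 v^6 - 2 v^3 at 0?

The Hessian of f at 0 has rank 1. Corank 1: A-series; mu = 2 gives A_2.

A_2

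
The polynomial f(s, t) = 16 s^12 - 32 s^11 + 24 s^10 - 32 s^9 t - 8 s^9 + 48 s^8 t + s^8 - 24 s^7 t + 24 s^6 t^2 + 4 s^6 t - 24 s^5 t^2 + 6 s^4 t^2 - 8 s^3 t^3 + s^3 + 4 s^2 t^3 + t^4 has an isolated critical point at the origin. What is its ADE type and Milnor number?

Type E6, Milnor number mu = 6.

The Hessian of f at 0 is [[0, 0], [0, 0]] with rank 0, so corank 2. A Groebner basis of the Jacobian ideal J(f) in C{s,t} is {t^3, s^2}; counting standard monomials gives mu = 6. Corank 2; j^3 = s^3 is a perfect cube, so E-series; the 4-jet and mu = 6 give E_6.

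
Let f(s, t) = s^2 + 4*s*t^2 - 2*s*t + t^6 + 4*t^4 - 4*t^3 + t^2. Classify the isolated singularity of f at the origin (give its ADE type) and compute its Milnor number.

The Hessian of f at 0 has rank 1. Corank 1: A-series; mu = 5 gives A_5.

Type A5, Milnor number mu = 5.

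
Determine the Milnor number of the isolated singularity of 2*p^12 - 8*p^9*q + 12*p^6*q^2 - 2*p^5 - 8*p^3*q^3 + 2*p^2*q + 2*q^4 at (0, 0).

5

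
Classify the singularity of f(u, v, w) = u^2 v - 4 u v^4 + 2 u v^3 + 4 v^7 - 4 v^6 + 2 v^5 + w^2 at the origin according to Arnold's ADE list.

The Hessian of f at 0 is [[0, 0, 0], [0, 0, 0], [0, 0, 2]] with rank 1, so corank 2. A Groebner basis of the Jacobian ideal J(f) in C{u,v,w} is {u^3, u^2*v, -u^2/4 + u*v^2, u^2/2 + u*v + v^3, w}; counting standard monomials gives mu = 6. Corank 2; j^3 = u^2*v has shape L^2 M (L != M), so D-series; mu = 6 gives D_6.

D_6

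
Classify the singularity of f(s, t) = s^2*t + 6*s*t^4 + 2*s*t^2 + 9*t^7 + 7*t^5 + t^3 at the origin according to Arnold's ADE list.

D_6

The Hessian of f at 0 has rank 0. Corank 2; j^3 = t*(s + t)^2 has shape L^2 M (L != M), so D-series; mu = 6 gives D_6.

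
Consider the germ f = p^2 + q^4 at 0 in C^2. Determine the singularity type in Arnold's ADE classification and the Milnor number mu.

The Hessian of f at 0 is [[2, 0], [0, 0]] with rank 1, so corank 1. A Groebner basis of the Jacobian ideal J(f) in C{p,q} is {q^3, p}; counting standard monomials gives mu = 3. Corank 1: A-series; mu = 3 gives A_3.

Type A3, Milnor number mu = 3.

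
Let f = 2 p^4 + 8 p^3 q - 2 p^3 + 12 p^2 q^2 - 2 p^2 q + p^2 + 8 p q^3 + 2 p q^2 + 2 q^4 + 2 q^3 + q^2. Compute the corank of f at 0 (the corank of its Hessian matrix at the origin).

The Hessian at 0 is [[2, 0], [0, 2]] of rank 2; hence corank 0.

0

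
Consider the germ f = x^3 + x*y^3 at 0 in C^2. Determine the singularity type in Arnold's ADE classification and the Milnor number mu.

The Hessian of f at 0 is [[0, 0], [0, 0]] with rank 0, so corank 2. A Groebner basis of the Jacobian ideal J(f) in C{x,y} is {x^3, x*y^2, 3*x^2 + y^3}; counting standard monomials gives mu = 7. Corank 2; j^3 = x^3 is a perfect cube, so E-series; the 4-jet and mu = 7 give E_7.

Type E_{7}, Milnor number mu = 7.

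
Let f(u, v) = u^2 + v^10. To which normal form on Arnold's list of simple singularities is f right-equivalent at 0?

A_{9}

The Hessian of f at 0 has rank 1. Corank 1: A-series; mu = 9 gives A_9.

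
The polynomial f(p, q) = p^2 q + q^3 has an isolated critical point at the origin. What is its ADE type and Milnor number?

Type D_{4}, Milnor number mu = 4.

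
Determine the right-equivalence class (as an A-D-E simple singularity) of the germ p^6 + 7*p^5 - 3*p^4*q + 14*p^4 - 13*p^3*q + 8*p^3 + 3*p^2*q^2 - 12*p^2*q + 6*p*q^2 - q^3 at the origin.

The Hessian of f at 0 has rank 0. Corank 2; j^3 = (2*p - q)^3 is a perfect cube, so E-series; the 4-jet and mu = 7 give E_7.

E_{7}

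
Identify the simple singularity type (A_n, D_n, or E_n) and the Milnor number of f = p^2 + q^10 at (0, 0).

Type A9, Milnor number mu = 9.

The Hessian of f at 0 has rank 1. Corank 1: A-series; mu = 9 gives A_9.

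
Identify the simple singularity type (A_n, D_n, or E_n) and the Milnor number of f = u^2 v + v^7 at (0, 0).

Type D_8, Milnor number mu = 8.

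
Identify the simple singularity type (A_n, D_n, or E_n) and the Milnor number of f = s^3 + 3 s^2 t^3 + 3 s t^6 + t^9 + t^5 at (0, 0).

Type E_{8}, Milnor number mu = 8.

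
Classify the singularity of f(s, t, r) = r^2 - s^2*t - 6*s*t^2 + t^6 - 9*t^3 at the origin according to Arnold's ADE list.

D_{7}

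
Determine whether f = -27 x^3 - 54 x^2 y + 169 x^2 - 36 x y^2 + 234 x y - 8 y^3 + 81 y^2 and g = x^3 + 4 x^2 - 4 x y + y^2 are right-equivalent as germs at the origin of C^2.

The Hessian of f at 0 has rank 1. Corank 1: A-series; mu = 2 gives A_2. The Hessian of g at 0 has rank 1. Corank 1: A-series; mu = 2 gives A_2. Both have type A_2, hence right-equivalent.

Yes.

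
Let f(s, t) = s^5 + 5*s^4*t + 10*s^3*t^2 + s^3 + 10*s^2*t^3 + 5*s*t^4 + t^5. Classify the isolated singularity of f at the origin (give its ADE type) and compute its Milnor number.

The Hessian of f at 0 has rank 0. Corank 2; j^3 = s^3 is a perfect cube, so E-series; the 5-jet and mu = 8 give E_8.

Type E_8, Milnor number mu = 8.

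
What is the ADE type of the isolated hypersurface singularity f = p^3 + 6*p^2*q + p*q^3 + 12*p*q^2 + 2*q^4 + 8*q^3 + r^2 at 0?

E_7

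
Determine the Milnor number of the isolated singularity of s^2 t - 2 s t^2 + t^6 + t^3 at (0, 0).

7

The Hessian of f at 0 has rank 0. Corank 2; j^3 = t*(s - t)^2 has shape L^2 M (L != M), so D-series; mu = 7 gives D_7.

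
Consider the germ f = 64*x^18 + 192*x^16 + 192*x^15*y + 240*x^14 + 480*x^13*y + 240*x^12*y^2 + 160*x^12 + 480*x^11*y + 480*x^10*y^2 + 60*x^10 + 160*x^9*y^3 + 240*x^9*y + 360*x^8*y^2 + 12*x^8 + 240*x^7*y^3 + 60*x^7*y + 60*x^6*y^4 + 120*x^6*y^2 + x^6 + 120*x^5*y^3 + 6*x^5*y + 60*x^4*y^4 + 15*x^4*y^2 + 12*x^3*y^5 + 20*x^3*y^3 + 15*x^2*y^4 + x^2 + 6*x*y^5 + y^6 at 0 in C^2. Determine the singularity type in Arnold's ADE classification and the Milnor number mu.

Type A_5, Milnor number mu = 5.

The Hessian of f at 0 has rank 1. Corank 1: A-series; mu = 5 gives A_5.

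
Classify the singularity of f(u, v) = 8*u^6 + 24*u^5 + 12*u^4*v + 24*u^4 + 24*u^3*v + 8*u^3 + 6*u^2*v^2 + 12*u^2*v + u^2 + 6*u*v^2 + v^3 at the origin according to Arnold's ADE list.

A_2

The Hessian of f at 0 has rank 1. Corank 1: A-series; mu = 2 gives A_2.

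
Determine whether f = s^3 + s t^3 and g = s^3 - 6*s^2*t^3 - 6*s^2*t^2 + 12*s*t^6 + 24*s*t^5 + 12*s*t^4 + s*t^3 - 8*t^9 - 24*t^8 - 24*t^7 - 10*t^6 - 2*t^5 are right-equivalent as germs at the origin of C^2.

Yes.

The Hessian of f at 0 has rank 0. Corank 2; j^3 = s^3 is a perfect cube, so E-series; the 4-jet and mu = 7 give E_7. The Hessian of g at 0 has rank 0. Corank 2; j^3 = s^3 is a perfect cube, so E-series; the 4-jet and mu = 7 give E_7. Both have type E_7, hence right-equivalent.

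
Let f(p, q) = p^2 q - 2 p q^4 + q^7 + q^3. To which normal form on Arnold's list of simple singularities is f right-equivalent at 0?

D_4

The Hessian of f at 0 is [[0, 0], [0, 0]] with rank 0, so corank 2. A Groebner basis of the Jacobian ideal J(f) in C{p,q} is {q^3, p^2 + 3*q^2, p*q}; counting standard monomials gives mu = 4. Corank 2; j^3 = q*(p^2 + q^2) splits into three distinct lines over C (the quadratic factor has nonzero discriminant), so D_4.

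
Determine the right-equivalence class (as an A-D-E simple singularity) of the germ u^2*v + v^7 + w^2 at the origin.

The Hessian of f at 0 is [[0, 0, 0], [0, 0, 0], [0, 0, 2]] with rank 1, so corank 2. A Groebner basis of the Jacobian ideal J(f) in C{u,v,w} is {u^2/7 + v^6, u^3, u*v, w}; counting standard monomials gives mu = 8. Corank 2; j^3 = u^2*v has shape L^2 M (L != M), so D-series; mu = 8 gives D_8.

D8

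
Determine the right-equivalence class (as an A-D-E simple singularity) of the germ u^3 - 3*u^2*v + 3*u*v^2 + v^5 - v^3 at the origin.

E8

The Hessian of f at 0 is [[0, 0], [0, 0]] with rank 0, so corank 2. A Groebner basis of the Jacobian ideal J(f) in C{u,v} is {v^4, u^2 - 2*u*v + v^2}; counting standard monomials gives mu = 8. Corank 2; j^3 = (u - v)^3 is a perfect cube, so E-series; the 5-jet and mu = 8 give E_8.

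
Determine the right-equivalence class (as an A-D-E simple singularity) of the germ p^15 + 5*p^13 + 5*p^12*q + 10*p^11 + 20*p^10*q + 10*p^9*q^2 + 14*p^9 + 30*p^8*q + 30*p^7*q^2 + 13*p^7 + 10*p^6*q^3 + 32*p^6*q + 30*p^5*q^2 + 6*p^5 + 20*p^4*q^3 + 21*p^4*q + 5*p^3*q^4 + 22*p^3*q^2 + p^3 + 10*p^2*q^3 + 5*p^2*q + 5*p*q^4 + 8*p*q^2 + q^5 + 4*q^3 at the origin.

The Hessian of f at 0 is [[0, 0], [0, 0]] with rank 0, so corank 2. A Groebner basis of the Jacobian ideal J(f) in C{p,q} is {-p*q/11 + q^4 - 2*q^2/11, p*q^2 + 2*q^3, p^2 + 49*p*q/11 + 54*q^2/11}; counting standard monomials gives mu = 6. Corank 2; j^3 = (p + q)*(p + 2*q)^2 has shape L^2 M (L != M), so D-series; mu = 6 gives D_6.

D6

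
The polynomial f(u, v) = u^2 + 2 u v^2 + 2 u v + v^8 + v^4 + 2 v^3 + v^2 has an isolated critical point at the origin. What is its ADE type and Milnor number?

Type A_{7}, Milnor number mu = 7.

The Hessian of f at 0 has rank 1. Corank 1: A-series; mu = 7 gives A_7.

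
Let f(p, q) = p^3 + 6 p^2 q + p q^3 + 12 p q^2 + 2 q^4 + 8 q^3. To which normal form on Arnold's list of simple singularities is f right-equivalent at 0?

The Hessian of f at 0 has rank 0. Corank 2; j^3 = (p + 2*q)^3 is a perfect cube, so E-series; the 4-jet and mu = 7 give E_7.

E_{7}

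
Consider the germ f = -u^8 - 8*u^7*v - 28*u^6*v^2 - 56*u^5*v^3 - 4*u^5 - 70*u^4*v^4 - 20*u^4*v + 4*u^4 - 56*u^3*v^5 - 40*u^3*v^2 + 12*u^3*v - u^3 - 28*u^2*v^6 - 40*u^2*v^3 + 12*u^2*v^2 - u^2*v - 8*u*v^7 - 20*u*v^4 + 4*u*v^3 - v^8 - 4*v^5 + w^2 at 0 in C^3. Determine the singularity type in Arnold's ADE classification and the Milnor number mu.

Type D_9, Milnor number mu = 9.

The Hessian of f at 0 has rank 1. Corank 2; j^3 = -u^2*(u + v) has shape L^2 M (L != M), so D-series; mu = 9 gives D_9.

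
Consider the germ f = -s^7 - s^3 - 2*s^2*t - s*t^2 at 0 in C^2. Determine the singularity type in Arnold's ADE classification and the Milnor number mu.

Type D_{8}, Milnor number mu = 8.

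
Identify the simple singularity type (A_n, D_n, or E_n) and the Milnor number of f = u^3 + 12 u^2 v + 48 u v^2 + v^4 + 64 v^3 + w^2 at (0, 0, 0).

Type E_{6}, Milnor number mu = 6.

The Hessian of f at 0 has rank 1. Corank 2; j^3 = (u + 4*v)^3 is a perfect cube, so E-series; the 4-jet and mu = 6 give E_6.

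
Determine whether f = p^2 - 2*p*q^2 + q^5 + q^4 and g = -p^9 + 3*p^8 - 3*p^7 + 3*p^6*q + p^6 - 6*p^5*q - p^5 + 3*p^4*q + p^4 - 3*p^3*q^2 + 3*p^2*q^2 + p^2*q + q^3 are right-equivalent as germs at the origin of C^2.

No.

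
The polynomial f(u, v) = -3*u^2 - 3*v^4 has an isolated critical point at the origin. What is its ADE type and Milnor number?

Type A_3, Milnor number mu = 3.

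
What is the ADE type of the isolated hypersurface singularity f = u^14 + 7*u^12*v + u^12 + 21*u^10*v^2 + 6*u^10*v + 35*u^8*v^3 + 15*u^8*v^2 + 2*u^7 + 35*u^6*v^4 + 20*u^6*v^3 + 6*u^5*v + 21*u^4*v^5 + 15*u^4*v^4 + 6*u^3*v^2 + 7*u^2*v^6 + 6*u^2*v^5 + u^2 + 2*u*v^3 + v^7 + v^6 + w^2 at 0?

A6

The Hessian of f at 0 is [[2, 0, 0], [0, 0, 0], [0, 0, 2]] with rank 2, so corank 1. A Groebner basis of the Jacobian ideal J(f) in C{u,v,w} is {u + v^3, u^2, w}; counting standard monomials gives mu = 6. Corank 1: A-series; mu = 6 gives A_6.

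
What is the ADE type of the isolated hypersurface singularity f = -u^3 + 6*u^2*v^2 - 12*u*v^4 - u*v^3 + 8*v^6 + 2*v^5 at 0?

E7

The Hessian of f at 0 is [[0, 0], [0, 0]] with rank 0, so corank 2. A Groebner basis of the Jacobian ideal J(f) in C{u,v} is {-u^2/4 + v^4 - v^3/12, u^3, u^2*v + u^2/12 + v^3/36, -u^2/2 + u*v^2 - v^3/6}; counting standard monomials gives mu = 7. Corank 2; j^3 = -u^3 is a perfect cube, so E-series; the 4-jet and mu = 7 give E_7.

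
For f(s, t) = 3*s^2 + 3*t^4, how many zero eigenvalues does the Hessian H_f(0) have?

1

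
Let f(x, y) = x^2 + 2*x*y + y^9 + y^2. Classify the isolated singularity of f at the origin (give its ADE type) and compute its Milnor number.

The Hessian of f at 0 is [[2, 2], [2, 2]] with rank 1, so corank 1. A Groebner basis of the Jacobian ideal J(f) in C{x,y} is {y^8, x + y}; counting standard monomials gives mu = 8. Corank 1: A-series; mu = 8 gives A_8.

Type A_8, Milnor number mu = 8.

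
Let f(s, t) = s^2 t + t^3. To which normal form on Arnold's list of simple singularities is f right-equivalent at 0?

The Hessian of f at 0 has rank 0. Corank 2; j^3 = t*(s^2 + t^2) splits into three distinct lines over C (the quadratic factor has nonzero discriminant), so D_4.

D_4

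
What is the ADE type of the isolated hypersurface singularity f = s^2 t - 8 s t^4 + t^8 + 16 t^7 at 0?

The Hessian of f at 0 is [[0, 0], [0, 0]] with rank 0, so corank 2. A Groebner basis of the Jacobian ideal J(f) in C{s,t} is {s^2*t^2, -s^2*t/8 - s^2/4 + s*t^3, -s*t/4 + t^4, s^3}; counting standard monomials gives mu = 9. Corank 2; j^3 = s^2*t has shape L^2 M (L != M), so D-series; mu = 9 gives D_9.

D_{9}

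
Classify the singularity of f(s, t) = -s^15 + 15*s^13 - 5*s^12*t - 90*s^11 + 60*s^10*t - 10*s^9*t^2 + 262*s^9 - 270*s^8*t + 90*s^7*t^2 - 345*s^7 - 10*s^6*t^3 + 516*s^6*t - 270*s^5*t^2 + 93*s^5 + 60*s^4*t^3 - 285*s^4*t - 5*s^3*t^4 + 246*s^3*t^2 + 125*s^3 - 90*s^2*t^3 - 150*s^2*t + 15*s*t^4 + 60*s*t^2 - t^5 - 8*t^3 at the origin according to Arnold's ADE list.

E8

The Hessian of f at 0 has rank 0. Corank 2; j^3 = (5*s - 2*t)^3 is a perfect cube, so E-series; the 5-jet and mu = 8 give E_8.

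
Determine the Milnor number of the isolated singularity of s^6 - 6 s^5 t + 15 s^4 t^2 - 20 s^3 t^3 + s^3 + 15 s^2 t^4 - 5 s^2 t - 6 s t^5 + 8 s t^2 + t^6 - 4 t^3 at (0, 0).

The Hessian of f at 0 is [[0, 0], [0, 0]] with rank 0, so corank 2. A Groebner basis of the Jacobian ideal J(f) in C{s,t} is {-s*t/6 + t^5 + t^2/3, s*t^2 - 2*t^3, s^2 - 3*s*t + 2*t^2}; counting standard monomials gives mu = 7. Corank 2; j^3 = (s - 2*t)^2*(s - t) has shape L^2 M (L != M), so D-series; mu = 7 gives D_7.

7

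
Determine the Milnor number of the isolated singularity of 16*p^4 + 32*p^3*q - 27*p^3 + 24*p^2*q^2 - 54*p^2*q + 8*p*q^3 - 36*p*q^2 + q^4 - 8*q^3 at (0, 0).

The Hessian of f at 0 is [[0, 0], [0, 0]] with rank 0, so corank 2. A Groebner basis of the Jacobian ideal J(f) in C{p,q} is {q^4, p*q^2 + 11*q^3/18, p^2 + 4*p*q/3 + 4*q^2/9}; counting standard monomials gives mu = 6. Corank 2; j^3 = -(3*p + 2*q)^3 is a perfect cube, so E-series; the 4-jet and mu = 6 give E_6.

6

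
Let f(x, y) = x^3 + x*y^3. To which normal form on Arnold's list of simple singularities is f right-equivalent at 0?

E7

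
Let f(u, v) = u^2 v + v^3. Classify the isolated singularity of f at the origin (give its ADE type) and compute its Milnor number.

Type D_{4}, Milnor number mu = 4.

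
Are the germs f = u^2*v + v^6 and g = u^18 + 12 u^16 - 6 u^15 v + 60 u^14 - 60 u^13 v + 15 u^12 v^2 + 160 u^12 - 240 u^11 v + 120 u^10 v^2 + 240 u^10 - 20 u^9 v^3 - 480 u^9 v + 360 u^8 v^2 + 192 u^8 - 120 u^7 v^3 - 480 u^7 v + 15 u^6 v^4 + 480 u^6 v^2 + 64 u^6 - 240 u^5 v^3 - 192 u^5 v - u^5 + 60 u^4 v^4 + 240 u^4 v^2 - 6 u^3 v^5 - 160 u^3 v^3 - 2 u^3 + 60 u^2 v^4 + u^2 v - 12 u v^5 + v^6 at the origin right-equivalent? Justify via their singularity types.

The Hessian of f at 0 has rank 0. Corank 2; j^3 = u^2*v has shape L^2 M (L != M), so D-series; mu = 7 gives D_7. The Hessian of g at 0 has rank 0. Corank 2; j^3 = -u^2*(2*u - v) has shape L^2 M (L != M), so D-series; mu = 7 gives D_7. Both have type D_7, hence right-equivalent.

Yes.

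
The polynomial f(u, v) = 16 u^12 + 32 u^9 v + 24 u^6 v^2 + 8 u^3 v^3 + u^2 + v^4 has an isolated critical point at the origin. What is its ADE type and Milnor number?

The Hessian of f at 0 has rank 1. Corank 1: A-series; mu = 3 gives A_3.

Type A_3, Milnor number mu = 3.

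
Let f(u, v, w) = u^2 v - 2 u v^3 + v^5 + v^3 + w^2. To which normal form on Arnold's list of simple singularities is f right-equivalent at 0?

The Hessian of f at 0 is [[0, 0, 0], [0, 0, 0], [0, 0, 2]] with rank 1, so corank 2. A Groebner basis of the Jacobian ideal J(f) in C{u,v,w} is {v^3, u^2 + 3*v^2, u*v, w}; counting standard monomials gives mu = 4. Corank 2; j^3 = v*(u^2 + v^2) splits into three distinct lines over C (the quadratic factor has nonzero discriminant), so D_4.

D_{4}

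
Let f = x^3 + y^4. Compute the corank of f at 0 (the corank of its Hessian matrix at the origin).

The Hessian at 0 is [[0, 0], [0, 0]] of rank 0; hence corank 2.

2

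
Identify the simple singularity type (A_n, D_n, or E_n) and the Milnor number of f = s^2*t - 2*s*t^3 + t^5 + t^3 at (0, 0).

The Hessian of f at 0 has rank 0. Corank 2; j^3 = t*(s^2 + t^2) splits into three distinct lines over C (the quadratic factor has nonzero discriminant), so D_4.

Type D_{4}, Milnor number mu = 4.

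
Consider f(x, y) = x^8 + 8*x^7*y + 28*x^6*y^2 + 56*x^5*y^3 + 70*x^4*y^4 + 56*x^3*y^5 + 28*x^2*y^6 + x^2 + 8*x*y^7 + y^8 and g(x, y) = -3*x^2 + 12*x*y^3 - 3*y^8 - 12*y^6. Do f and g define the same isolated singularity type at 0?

Yes.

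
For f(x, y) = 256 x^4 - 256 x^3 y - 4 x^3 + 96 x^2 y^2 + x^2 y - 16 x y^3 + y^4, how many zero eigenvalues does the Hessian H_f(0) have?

2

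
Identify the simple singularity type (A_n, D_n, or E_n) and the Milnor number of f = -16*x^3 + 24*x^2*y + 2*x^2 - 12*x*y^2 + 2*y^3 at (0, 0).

Type A_{2}, Milnor number mu = 2.

The Hessian of f at 0 is [[4, 0], [0, 0]] with rank 1, so corank 1. A Groebner basis of the Jacobian ideal J(f) in C{x,y} is {y^2, x}; counting standard monomials gives mu = 2. Corank 1: A-series; mu = 2 gives A_2.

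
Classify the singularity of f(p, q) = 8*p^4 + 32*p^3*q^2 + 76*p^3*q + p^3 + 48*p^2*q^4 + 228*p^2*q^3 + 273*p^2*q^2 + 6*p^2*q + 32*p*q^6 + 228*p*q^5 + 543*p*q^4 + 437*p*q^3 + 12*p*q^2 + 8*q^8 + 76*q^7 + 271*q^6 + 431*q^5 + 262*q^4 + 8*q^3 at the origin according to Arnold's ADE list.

The Hessian of f at 0 has rank 0. Corank 2; j^3 = (p + 2*q)^3 is a perfect cube, so E-series; the 4-jet and mu = 7 give E_7.

E_7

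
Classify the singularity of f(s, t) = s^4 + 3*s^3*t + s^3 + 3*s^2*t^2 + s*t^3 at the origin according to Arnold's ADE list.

E_7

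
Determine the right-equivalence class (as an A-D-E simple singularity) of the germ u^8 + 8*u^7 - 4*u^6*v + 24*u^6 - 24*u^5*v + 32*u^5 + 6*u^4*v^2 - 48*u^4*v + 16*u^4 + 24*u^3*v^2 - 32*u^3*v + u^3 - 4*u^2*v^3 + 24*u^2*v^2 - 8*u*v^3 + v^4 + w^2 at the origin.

The Hessian of f at 0 is [[0, 0, 0], [0, 0, 0], [0, 0, 2]] with rank 1, so corank 2. A Groebner basis of the Jacobian ideal J(f) in C{u,v,w} is {v^4, u*v^2 - v^3/6, u^2, w}; counting standard monomials gives mu = 6. Corank 2; j^3 = u^3 is a perfect cube, so E-series; the 4-jet and mu = 6 give E_6.

E_{6}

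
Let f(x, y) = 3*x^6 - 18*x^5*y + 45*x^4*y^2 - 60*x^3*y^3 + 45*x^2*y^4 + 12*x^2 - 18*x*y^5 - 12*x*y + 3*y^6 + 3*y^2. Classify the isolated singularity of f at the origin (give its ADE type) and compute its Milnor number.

The Hessian of f at 0 has rank 1. Corank 1: A-series; mu = 5 gives A_5.

Type A_5, Milnor number mu = 5.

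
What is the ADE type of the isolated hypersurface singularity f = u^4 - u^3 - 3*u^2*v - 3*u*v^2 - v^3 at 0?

E_6

The Hessian of f at 0 has rank 0. Corank 2; j^3 = -(u + v)^3 is a perfect cube, so E-series; the 4-jet and mu = 6 give E_6.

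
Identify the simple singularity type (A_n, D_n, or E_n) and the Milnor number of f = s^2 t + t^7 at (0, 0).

Type D_8, Milnor number mu = 8.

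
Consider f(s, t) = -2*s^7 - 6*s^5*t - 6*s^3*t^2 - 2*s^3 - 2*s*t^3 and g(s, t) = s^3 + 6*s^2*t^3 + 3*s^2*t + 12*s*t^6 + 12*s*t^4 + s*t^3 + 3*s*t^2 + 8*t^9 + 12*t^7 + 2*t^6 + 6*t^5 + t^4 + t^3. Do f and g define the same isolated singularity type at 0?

The Hessian of f at 0 has rank 0. Corank 2; j^3 = -2*s^3 is a perfect cube, so E-series; the 4-jet and mu = 7 give E_7. The Hessian of g at 0 has rank 0. Corank 2; j^3 = (s + t)^3 is a perfect cube, so E-series; the 4-jet and mu = 7 give E_7. Both have type E_7, hence right-equivalent.

Yes.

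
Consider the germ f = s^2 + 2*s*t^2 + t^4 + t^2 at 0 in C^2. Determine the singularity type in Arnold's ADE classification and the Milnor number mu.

Type A_1, Milnor number mu = 1.

The Hessian of f at 0 has rank 2. Corank 0: nondegenerate Morse point, so A_1.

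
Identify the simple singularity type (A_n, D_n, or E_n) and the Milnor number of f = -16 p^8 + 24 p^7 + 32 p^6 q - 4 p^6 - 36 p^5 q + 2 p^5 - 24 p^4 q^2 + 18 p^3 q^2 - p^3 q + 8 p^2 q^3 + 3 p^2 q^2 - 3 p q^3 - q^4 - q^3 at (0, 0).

Type E7, Milnor number mu = 7.

The Hessian of f at 0 is [[0, 0], [0, 0]] with rank 0, so corank 2. A Groebner basis of the Jacobian ideal J(f) in C{p,q} is {p^3 + 57*p*q^2 + 3*q^2, p^2*q + 8*p*q^2, q^3}; counting standard monomials gives mu = 7. Corank 2; j^3 = -q^3 is a perfect cube, so E-series; the 4-jet and mu = 7 give E_7.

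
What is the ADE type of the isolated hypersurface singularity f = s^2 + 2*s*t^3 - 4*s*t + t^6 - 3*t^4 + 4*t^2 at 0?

A_{3}

The Hessian of f at 0 has rank 1. Corank 1: A-series; mu = 3 gives A_3.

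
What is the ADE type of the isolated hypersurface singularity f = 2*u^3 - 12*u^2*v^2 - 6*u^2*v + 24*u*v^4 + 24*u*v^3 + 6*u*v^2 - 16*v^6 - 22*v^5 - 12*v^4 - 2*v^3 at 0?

The Hessian of f at 0 has rank 0. Corank 2; j^3 = 2*(u - v)^3 is a perfect cube, so E-series; the 5-jet and mu = 8 give E_8.

E8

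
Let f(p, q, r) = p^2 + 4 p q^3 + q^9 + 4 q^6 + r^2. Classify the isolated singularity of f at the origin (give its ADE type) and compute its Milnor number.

The Hessian of f at 0 is [[2, 0, 0], [0, 0, 0], [0, 0, 2]] with rank 2, so corank 1. A Groebner basis of the Jacobian ideal J(f) in C{p,q,r} is {p^2*q^2, p^3, p/2 + q^3, r}; counting standard monomials gives mu = 8. Corank 1: A-series; mu = 8 gives A_8.

Type A8, Milnor number mu = 8.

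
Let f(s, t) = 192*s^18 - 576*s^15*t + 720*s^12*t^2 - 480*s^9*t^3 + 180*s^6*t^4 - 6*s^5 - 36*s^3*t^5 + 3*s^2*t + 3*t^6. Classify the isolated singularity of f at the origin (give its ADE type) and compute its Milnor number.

Type D7, Milnor number mu = 7.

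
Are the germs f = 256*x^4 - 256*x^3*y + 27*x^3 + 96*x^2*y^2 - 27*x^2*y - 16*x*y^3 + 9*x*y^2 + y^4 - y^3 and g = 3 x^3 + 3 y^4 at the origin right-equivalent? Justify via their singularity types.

Yes.

The Hessian of f at 0 has rank 0. Corank 2; j^3 = (3*x - y)^3 is a perfect cube, so E-series; the 4-jet and mu = 6 give E_6. The Hessian of g at 0 has rank 0. Corank 2; j^3 = 3*x^3 is a perfect cube, so E-series; the 4-jet and mu = 6 give E_6. Both have type E_6, hence right-equivalent.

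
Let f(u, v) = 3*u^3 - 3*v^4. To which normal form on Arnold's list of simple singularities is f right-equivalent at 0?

E6

The Hessian of f at 0 is [[0, 0], [0, 0]] with rank 0, so corank 2. A Groebner basis of the Jacobian ideal J(f) in C{u,v} is {v^3, u^2}; counting standard monomials gives mu = 6. Corank 2; j^3 = 3*u^3 is a perfect cube, so E-series; the 4-jet and mu = 6 give E_6.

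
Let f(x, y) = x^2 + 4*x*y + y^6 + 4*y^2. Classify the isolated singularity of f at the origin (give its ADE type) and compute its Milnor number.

The Hessian of f at 0 has rank 1. Corank 1: A-series; mu = 5 gives A_5.

Type A_5, Milnor number mu = 5.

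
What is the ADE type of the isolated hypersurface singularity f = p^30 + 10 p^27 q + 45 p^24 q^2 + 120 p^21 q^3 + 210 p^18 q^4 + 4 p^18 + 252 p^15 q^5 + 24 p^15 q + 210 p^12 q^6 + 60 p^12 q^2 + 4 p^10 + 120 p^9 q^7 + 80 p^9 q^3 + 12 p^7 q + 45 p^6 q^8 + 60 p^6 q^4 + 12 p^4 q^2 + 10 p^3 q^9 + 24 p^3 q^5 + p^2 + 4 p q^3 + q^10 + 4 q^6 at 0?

A9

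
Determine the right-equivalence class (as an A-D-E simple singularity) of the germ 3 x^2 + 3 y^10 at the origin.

A_9

The Hessian of f at 0 has rank 1. Corank 1: A-series; mu = 9 gives A_9.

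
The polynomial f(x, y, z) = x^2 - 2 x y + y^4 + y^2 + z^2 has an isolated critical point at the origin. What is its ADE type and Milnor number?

The Hessian of f at 0 has rank 2. Corank 1: A-series; mu = 3 gives A_3.

Type A3, Milnor number mu = 3.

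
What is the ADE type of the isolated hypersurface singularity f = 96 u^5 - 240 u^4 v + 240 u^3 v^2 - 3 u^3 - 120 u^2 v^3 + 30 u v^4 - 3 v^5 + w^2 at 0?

E_8

The Hessian of f at 0 is [[0, 0, 0], [0, 0, 0], [0, 0, 2]] with rank 1, so corank 2. A Groebner basis of the Jacobian ideal J(f) in C{u,v,w} is {v^5, u*v^3 - v^4/8, u^2, w}; counting standard monomials gives mu = 8. Corank 2; j^3 = -3*u^3 is a perfect cube, so E-series; the 5-jet and mu = 8 give E_8.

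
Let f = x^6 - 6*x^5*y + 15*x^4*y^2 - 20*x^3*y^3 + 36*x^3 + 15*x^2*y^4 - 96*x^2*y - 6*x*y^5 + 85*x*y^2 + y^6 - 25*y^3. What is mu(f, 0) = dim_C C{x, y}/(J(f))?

The Hessian of f at 0 has rank 0. Corank 2; j^3 = (x - y)*(6*x - 5*y)^2 has shape L^2 M (L != M), so D-series; mu = 7 gives D_7.

7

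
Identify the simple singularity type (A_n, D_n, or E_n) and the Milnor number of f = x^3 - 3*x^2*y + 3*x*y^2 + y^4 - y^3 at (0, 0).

Type E_6, Milnor number mu = 6.

The Hessian of f at 0 is [[0, 0], [0, 0]] with rank 0, so corank 2. A Groebner basis of the Jacobian ideal J(f) in C{x,y} is {y^3, x^2 - 2*x*y + y^2}; counting standard monomials gives mu = 6. Corank 2; j^3 = (x - y)^3 is a perfect cube, so E-series; the 4-jet and mu = 6 give E_6.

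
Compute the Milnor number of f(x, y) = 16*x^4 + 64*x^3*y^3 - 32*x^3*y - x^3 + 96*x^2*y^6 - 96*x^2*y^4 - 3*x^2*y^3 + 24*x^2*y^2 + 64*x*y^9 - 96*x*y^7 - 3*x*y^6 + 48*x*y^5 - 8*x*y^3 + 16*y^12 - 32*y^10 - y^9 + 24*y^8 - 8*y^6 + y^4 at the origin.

The Hessian of f at 0 has rank 0. Corank 2; j^3 = -x^3 is a perfect cube, so E-series; the 4-jet and mu = 6 give E_6.

6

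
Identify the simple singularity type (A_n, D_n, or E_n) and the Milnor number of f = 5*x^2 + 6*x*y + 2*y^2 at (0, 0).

The Hessian of f at 0 has rank 2. Corank 0: nondegenerate Morse point, so A_1.

Type A_1, Milnor number mu = 1.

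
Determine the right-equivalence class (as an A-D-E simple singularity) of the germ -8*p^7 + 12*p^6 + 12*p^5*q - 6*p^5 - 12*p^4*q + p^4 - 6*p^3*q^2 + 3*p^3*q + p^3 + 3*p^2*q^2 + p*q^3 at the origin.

The Hessian of f at 0 has rank 0. Corank 2; j^3 = p^3 is a perfect cube, so E-series; the 4-jet and mu = 7 give E_7.

E_{7}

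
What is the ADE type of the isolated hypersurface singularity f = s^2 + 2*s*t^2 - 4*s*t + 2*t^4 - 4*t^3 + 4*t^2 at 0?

A3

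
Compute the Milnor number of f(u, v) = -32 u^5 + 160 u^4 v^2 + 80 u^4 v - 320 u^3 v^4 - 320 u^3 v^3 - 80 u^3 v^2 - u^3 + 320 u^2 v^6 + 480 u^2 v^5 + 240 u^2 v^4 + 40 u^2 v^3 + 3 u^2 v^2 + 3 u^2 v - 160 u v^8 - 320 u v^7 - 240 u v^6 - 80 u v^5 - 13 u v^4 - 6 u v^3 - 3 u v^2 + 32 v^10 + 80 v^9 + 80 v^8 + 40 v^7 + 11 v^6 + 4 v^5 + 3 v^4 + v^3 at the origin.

8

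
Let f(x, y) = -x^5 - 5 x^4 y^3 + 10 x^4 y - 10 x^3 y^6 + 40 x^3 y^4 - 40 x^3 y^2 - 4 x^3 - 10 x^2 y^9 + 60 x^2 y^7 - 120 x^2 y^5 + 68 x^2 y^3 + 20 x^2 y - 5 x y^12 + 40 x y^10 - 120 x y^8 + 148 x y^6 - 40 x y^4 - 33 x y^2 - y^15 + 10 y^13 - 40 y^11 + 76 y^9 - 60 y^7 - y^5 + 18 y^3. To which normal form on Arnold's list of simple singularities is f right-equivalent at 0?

D_6

The Hessian of f at 0 has rank 0. Corank 2; j^3 = -(x - 2*y)*(2*x - 3*y)^2 has shape L^2 M (L != M), so D-series; mu = 6 gives D_6.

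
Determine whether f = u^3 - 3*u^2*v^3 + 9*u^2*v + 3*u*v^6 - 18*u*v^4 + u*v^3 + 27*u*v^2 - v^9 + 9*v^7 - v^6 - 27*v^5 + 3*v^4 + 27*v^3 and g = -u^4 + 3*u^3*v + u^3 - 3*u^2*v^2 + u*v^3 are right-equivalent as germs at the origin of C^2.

The Hessian of f at 0 has rank 0. Corank 2; j^3 = (u + 3*v)^3 is a perfect cube, so E-series; the 4-jet and mu = 7 give E_7. The Hessian of g at 0 has rank 0. Corank 2; j^3 = u^3 is a perfect cube, so E-series; the 4-jet and mu = 7 give E_7. Both have type E_7, hence right-equivalent.

Yes.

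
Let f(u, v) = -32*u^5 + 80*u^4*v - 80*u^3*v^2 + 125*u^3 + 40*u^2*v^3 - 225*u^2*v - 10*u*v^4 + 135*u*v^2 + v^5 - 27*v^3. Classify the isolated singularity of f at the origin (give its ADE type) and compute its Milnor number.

Type E8, Milnor number mu = 8.

The Hessian of f at 0 has rank 0. Corank 2; j^3 = (5*u - 3*v)^3 is a perfect cube, so E-series; the 5-jet and mu = 8 give E_8.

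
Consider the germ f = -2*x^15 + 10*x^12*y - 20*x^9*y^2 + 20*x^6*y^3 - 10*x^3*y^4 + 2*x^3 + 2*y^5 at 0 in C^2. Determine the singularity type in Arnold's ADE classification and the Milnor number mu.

The Hessian of f at 0 is [[0, 0], [0, 0]] with rank 0, so corank 2. A Groebner basis of the Jacobian ideal J(f) in C{x,y} is {y^4, x^2}; counting standard monomials gives mu = 8. Corank 2; j^3 = 2*x^3 is a perfect cube, so E-series; the 5-jet and mu = 8 give E_8.

Type E8, Milnor number mu = 8.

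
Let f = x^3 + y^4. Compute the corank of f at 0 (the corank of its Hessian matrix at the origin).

2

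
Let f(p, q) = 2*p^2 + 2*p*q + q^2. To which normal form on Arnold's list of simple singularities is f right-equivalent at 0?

The Hessian of f at 0 is [[4, 2], [2, 2]] with rank 2, so corank 0. A Groebner basis of the Jacobian ideal J(f) in C{p,q} is {p, q}; counting standard monomials gives mu = 1. Corank 0: nondegenerate Morse point, so A_1.

A_1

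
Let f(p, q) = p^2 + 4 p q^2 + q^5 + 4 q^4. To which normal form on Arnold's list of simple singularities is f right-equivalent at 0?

The Hessian of f at 0 is [[2, 0], [0, 0]] with rank 1, so corank 1. A Groebner basis of the Jacobian ideal J(f) in C{p,q} is {p^2, p/2 + q^2}; counting standard monomials gives mu = 4. Corank 1: A-series; mu = 4 gives A_4.

A_{4}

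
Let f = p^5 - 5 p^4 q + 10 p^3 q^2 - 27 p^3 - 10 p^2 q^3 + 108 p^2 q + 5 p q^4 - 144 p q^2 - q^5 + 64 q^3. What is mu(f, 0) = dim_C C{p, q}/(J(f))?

8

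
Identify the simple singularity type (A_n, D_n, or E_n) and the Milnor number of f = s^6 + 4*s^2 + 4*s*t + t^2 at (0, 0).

The Hessian of f at 0 has rank 1. Corank 1: A-series; mu = 5 gives A_5.

Type A_{5}, Milnor number mu = 5.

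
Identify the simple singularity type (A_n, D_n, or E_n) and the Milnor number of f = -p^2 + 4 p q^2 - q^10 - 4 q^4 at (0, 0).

Type A9, Milnor number mu = 9.

The Hessian of f at 0 has rank 1. Corank 1: A-series; mu = 9 gives A_9.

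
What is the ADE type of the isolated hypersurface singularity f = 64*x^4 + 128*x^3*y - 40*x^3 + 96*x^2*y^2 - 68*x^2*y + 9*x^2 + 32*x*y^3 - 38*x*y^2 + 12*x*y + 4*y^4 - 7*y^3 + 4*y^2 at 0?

A_2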